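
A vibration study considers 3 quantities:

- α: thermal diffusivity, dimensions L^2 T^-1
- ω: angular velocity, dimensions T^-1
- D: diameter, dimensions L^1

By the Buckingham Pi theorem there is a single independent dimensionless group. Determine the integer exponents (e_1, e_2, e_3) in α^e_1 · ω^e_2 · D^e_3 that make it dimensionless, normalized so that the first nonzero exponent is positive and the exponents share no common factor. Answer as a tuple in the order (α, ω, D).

L: e_1·(2) + e_2·(0) + e_3·(1) = 0
T: e_1·(-1) + e_2·(-1) + e_3·(0) = 0
Solving this homogeneous linear system for the smallest-integer solution (first nonzero entry positive) gives (1, -1, -2).

(1, -1, -2)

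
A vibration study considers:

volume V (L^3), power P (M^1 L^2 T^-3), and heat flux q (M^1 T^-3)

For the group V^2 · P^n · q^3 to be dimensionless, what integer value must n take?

Balance the M exponent: (1)·n from P, plus 2·(0) + 3·(1) = 3 from the rest, must sum to zero.
n + 3 = 0, so n = -3.

-3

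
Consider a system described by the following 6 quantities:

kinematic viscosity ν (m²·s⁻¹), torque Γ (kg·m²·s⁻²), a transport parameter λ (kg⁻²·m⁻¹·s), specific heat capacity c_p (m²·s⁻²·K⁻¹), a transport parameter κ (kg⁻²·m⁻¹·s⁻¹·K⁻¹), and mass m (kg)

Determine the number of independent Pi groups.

There are 6 variables and 4 base dimensions (M, L, T, Θ).
The dimension matrix has rank 4.
Independent dimensionless groups: 6 − 4 = 2.

2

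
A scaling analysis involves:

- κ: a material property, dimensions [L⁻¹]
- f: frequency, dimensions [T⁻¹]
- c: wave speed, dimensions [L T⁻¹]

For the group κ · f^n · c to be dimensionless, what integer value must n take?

-1

Balance the T exponent: (-1)·n from f, plus (0) + (-1) = -1 from the rest, must sum to zero.
−n − 1 = 0, so n = -1.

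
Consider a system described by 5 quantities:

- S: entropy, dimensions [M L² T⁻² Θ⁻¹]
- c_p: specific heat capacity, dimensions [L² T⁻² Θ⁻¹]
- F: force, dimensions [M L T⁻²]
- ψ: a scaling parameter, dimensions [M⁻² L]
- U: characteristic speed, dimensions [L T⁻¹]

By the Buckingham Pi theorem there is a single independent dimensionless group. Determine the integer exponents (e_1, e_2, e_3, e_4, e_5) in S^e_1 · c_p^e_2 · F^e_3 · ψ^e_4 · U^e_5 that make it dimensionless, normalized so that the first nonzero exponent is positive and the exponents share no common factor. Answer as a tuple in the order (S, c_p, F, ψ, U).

(1, -1, 1, 1, -2)

M: e_1·(1) + e_2·(0) + e_3·(1) + e_4·(-2) + e_5·(0) = 0
L: e_1·(2) + e_2·(2) + e_3·(1) + e_4·(1) + e_5·(1) = 0
T: e_1·(-2) + e_2·(-2) + e_3·(-2) + e_4·(0) + e_5·(-1) = 0
Θ: e_1·(-1) + e_2·(-1) + e_3·(0) + e_4·(0) + e_5·(0) = 0
Solving this homogeneous linear system for the smallest-integer solution (first nonzero entry positive) gives (1, -1, 1, 1, -2).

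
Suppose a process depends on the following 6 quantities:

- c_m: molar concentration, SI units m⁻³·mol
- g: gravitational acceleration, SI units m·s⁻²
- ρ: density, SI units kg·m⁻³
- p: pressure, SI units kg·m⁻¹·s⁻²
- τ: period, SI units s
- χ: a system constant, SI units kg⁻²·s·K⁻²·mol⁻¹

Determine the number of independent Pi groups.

There are 6 variables and 5 base dimensions (M, L, T, Θ, N).
The dimension matrix has rank 5.
Independent dimensionless groups: 6 − 5 = 1.

1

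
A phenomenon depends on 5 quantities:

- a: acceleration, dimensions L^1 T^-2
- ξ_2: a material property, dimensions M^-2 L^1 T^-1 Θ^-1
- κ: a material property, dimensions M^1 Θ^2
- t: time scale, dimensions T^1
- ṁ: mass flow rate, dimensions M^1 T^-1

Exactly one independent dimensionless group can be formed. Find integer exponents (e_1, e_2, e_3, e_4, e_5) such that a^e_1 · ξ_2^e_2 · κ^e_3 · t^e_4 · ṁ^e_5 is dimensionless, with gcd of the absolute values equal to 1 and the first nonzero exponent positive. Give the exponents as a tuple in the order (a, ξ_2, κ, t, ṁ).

M: e_1·(0) + e_2·(-2) + e_3·(1) + e_4·(0) + e_5·(1) = 0
L: e_1·(1) + e_2·(1) + e_3·(0) + e_4·(0) + e_5·(0) = 0
T: e_1·(-2) + e_2·(-1) + e_3·(0) + e_4·(1) + e_5·(-1) = 0
Θ: e_1·(0) + e_2·(-1) + e_3·(2) + e_4·(0) + e_5·(0) = 0
Solving this homogeneous linear system for the smallest-integer solution (first nonzero entry positive) gives (2, -2, -1, -1, -3).

(2, -2, -1, -1, -3)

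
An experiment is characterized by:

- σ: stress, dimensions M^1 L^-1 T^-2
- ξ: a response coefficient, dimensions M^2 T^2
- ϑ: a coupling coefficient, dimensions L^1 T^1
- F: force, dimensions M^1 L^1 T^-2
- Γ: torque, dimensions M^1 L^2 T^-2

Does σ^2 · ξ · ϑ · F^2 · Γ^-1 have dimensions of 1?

no

Sum the exponent of each base dimension across the product:
  M: 2·[σ]_M + [ξ]_M + [ϑ]_M + 2·[F]_M − [Γ]_M = 2·(1) + (2) + (0) + 2·(1) − (1) = 5
  L: 2·[σ]_L + [ξ]_L + [ϑ]_L + 2·[F]_L − [Γ]_L = 2·(-1) + (0) + (1) + 2·(1) − (2) = -1
  T: 2·[σ]_T + [ξ]_T + [ϑ]_T + 2·[F]_T − [Γ]_T = 2·(-2) + (2) + (1) + 2·(-2) − (-2) = -3
Net dimensions [M⁵ L⁻¹ T⁻³] ≠ [1] — not dimensionless.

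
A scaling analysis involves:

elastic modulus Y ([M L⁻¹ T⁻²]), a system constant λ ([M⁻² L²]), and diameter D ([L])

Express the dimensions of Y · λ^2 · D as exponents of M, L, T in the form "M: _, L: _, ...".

M: -3, L: 4, T: -2

Collect each base-dimension exponent across the product:
  M: (1) + 2·(-2) + (0) = -3
  L: (-1) + 2·(2) + (1) = 4
  T: (-2) + 2·(0) + (0) = -2
So the dimensions are [M⁻³ L⁴ T⁻²].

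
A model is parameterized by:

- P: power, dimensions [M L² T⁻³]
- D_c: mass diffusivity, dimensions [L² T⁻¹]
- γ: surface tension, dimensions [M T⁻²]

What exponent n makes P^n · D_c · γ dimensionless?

Balance the M exponent: (1)·n from P, plus (0) + (1) = 1 from the rest, must sum to zero.
n + 1 = 0, so n = -1.

-1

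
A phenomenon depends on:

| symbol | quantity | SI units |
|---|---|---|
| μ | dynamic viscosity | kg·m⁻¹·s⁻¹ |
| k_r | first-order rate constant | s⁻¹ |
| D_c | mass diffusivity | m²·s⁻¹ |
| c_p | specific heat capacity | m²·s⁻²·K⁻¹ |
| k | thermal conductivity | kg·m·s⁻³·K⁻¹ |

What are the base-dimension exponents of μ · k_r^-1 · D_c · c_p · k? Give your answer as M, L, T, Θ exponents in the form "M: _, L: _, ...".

Collect each base-dimension exponent across the product:
  M: (1) − (0) + (0) + (0) + (1) = 2
  L: (-1) − (0) + (2) + (2) + (1) = 4
  T: (-1) − (-1) + (-1) + (-2) + (-3) = -6
  Θ: (0) − (0) + (0) + (-1) + (-1) = -2
So the dimensions are [M² L⁴ T⁻⁶ Θ⁻²].

M: 2, L: 4, T: -6, Θ: -2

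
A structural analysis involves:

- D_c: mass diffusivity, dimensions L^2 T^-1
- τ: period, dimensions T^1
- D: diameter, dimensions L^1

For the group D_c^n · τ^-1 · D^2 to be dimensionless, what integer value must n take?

-1

Balance the L exponent: (2)·n from D_c, plus −(0) + 2·(1) = 2 from the rest, must sum to zero.
2n + 2 = 0, so n = -1.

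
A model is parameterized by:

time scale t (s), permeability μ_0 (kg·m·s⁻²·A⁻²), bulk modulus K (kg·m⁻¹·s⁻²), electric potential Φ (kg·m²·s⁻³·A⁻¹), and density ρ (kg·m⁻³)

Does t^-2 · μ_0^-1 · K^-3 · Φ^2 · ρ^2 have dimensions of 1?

yes

Sum the exponent of each base dimension across the product:
  M: −2·[t]_M − [μ_0]_M − 3·[K]_M + 2·[Φ]_M + 2·[ρ]_M = −2·(0) − (1) − 3·(1) + 2·(1) + 2·(1) = 0
  L: −2·[t]_L − [μ_0]_L − 3·[K]_L + 2·[Φ]_L + 2·[ρ]_L = −2·(0) − (1) − 3·(-1) + 2·(2) + 2·(-3) = 0
  T: −2·[t]_T − [μ_0]_T − 3·[K]_T + 2·[Φ]_T + 2·[ρ]_T = −2·(1) − (-2) − 3·(-2) + 2·(-3) + 2·(0) = 0
  I: −2·[t]_I − [μ_0]_I − 3·[K]_I + 2·[Φ]_I + 2·[ρ]_I = −2·(0) − (-2) − 3·(0) + 2·(-1) + 2·(0) = 0
All base exponents vanish — dimensionless.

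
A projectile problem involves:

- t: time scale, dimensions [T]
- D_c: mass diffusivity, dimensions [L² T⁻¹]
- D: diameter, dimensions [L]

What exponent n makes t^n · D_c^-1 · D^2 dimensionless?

-1

Balance the T exponent: (1)·n from t, plus −(-1) + 2·(0) = 1 from the rest, must sum to zero.
n + 1 = 0, so n = -1.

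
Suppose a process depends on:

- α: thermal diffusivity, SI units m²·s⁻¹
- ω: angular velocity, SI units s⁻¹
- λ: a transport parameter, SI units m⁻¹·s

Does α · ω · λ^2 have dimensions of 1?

yes

Sum the exponent of each base dimension across the product:
  M: [α]_M + [ω]_M + 2·[λ]_M = (0) + (0) + 2·(0) = 0
  L: [α]_L + [ω]_L + 2·[λ]_L = (2) + (0) + 2·(-1) = 0
  T: [α]_T + [ω]_T + 2·[λ]_T = (-1) + (-1) + 2·(1) = 0
All base exponents vanish — dimensionless.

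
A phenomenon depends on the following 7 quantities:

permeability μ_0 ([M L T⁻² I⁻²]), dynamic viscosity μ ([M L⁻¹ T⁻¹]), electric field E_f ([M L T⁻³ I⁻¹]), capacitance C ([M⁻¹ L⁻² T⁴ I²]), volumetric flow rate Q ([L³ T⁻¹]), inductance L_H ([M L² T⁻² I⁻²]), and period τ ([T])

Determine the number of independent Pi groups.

3

There are 7 variables and 4 base dimensions (M, L, T, I).
The dimension matrix has rank 4.
Independent dimensionless groups: 7 − 4 = 3.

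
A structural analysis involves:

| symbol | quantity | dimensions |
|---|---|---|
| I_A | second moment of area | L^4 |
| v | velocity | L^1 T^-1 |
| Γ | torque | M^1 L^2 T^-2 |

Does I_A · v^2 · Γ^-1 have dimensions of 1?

no

Sum the exponent of each base dimension across the product:
  M: [I_A]_M + 2·[v]_M − [Γ]_M = (0) + 2·(0) − (1) = -1
  L: [I_A]_L + 2·[v]_L − [Γ]_L = (4) + 2·(1) − (2) = 4
  T: [I_A]_T + 2·[v]_T − [Γ]_T = (0) + 2·(-1) − (-2) = 0
Net dimensions [M⁻¹ L⁴] ≠ [1] — not dimensionless.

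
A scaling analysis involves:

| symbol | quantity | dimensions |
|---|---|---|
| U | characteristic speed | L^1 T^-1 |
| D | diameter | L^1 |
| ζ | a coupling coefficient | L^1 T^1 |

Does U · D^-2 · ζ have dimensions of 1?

Sum the exponent of each base dimension across the product:
  L: [U]_L − 2·[D]_L + [ζ]_L = (1) − 2·(1) + (1) = 0
  T: [U]_T − 2·[D]_T + [ζ]_T = (-1) − 2·(0) + (1) = 0
All base exponents vanish — dimensionless.

yes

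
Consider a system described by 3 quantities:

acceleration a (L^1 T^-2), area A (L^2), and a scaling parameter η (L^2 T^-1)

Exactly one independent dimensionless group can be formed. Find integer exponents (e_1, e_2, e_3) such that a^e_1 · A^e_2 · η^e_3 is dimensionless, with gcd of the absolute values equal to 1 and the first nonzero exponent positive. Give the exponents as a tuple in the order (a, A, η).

(2, 3, -4)

L: e_1·(1) + e_2·(2) + e_3·(2) = 0
T: e_1·(-2) + e_2·(0) + e_3·(-1) = 0
Solving this homogeneous linear system for the smallest-integer solution (first nonzero entry positive) gives (2, 3, -4).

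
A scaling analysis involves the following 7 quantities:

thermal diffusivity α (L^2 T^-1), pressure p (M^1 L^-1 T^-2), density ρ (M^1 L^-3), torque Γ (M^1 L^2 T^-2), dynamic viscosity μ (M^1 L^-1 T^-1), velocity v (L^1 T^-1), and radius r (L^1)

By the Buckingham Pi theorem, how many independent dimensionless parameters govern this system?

There are 7 variables and 3 base dimensions (M, L, T).
The dimension matrix has rank 3.
Independent dimensionless groups: 7 − 3 = 4.

4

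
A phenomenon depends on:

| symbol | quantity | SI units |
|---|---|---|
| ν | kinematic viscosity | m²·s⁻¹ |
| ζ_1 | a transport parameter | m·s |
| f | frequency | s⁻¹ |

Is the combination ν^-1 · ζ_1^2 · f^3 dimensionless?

Sum the exponent of each base dimension across the product:
  L: −[ν]_L + 2·[ζ_1]_L + 3·[f]_L = −(2) + 2·(1) + 3·(0) = 0
  T: −[ν]_T + 2·[ζ_1]_T + 3·[f]_T = −(-1) + 2·(1) + 3·(-1) = 0
All base exponents vanish — dimensionless.

yes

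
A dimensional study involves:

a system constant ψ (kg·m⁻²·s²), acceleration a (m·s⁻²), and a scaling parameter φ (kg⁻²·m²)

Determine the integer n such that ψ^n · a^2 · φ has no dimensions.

Balance the M exponent: (1)·n from ψ, plus 2·(0) + (-2) = -2 from the rest, must sum to zero.
n − 2 = 0, so n = 2.

2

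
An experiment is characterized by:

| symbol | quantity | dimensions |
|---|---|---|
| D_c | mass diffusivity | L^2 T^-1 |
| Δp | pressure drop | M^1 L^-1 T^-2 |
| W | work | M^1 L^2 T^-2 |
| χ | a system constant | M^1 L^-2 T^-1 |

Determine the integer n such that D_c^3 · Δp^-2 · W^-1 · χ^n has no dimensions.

3

Balance the M exponent: (1)·n from χ, plus 3·(0) − 2·(1) − (1) = -3 from the rest, must sum to zero.
n − 3 = 0, so n = 3.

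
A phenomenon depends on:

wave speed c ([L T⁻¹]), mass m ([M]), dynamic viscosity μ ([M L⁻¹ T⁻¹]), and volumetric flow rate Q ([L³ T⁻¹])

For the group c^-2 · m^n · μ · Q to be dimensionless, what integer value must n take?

Balance the M exponent: (1)·n from m, plus −2·(0) + (1) + (0) = 1 from the rest, must sum to zero.
n + 1 = 0, so n = -1.

-1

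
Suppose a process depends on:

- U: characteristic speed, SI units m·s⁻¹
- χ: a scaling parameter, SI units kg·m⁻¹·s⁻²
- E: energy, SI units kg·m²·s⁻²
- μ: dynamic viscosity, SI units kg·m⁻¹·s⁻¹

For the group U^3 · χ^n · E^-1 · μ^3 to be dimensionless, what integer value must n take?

-2

Balance the M exponent: (1)·n from χ, plus 3·(0) − (1) + 3·(1) = 2 from the rest, must sum to zero.
n + 2 = 0, so n = -2.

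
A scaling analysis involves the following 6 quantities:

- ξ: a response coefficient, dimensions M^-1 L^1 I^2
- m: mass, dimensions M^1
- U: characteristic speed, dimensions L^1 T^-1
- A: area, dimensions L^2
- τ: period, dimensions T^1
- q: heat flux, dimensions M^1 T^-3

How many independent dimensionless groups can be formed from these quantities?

There are 6 variables and 4 base dimensions (M, L, T, I).
The dimension matrix has rank 4.
Independent dimensionless groups: 6 − 4 = 2.

2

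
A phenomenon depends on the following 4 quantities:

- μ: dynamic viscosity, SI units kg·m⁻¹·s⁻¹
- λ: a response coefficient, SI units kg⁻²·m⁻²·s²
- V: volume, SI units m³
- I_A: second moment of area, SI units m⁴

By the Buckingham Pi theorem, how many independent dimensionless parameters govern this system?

There are 4 variables and 3 base dimensions (M, L, T).
The dimension matrix has rank 2 (less than 3: the dimension vectors are linearly dependent).
Independent dimensionless groups: 4 − 2 = 2.

2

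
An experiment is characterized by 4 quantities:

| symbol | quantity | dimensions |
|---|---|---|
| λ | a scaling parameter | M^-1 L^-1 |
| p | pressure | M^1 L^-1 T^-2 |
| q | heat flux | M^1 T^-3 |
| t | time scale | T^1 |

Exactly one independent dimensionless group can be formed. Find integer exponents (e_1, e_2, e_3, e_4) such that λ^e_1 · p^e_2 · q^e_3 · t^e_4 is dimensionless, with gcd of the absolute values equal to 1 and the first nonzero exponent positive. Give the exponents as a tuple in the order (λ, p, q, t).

(1, -1, 2, 4)

M: e_1·(-1) + e_2·(1) + e_3·(1) + e_4·(0) = 0
L: e_1·(-1) + e_2·(-1) + e_3·(0) + e_4·(0) = 0
T: e_1·(0) + e_2·(-2) + e_3·(-3) + e_4·(1) = 0
Solving this homogeneous linear system for the smallest-integer solution (first nonzero entry positive) gives (1, -1, 2, 4).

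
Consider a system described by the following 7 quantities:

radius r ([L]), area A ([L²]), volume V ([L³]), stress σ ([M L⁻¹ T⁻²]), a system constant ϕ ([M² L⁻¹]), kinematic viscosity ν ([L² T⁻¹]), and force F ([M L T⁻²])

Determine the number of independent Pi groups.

4

There are 7 variables and 3 base dimensions (M, L, T).
The dimension matrix has rank 3.
Independent dimensionless groups: 7 − 3 = 4.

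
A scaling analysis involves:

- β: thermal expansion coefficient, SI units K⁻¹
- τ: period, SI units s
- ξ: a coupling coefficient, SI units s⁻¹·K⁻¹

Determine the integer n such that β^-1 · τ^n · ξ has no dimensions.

1

Balance the T exponent: (1)·n from τ, plus −(0) + (-1) = -1 from the rest, must sum to zero.
n − 1 = 0, so n = 1.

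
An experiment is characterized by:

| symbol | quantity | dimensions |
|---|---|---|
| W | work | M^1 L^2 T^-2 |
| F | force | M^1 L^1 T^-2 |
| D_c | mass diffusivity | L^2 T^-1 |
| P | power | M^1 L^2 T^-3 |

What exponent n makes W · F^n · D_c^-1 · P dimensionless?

-2

Balance the M exponent: (1)·n from F, plus (1) − (0) + (1) = 2 from the rest, must sum to zero.
n + 2 = 0, so n = -2.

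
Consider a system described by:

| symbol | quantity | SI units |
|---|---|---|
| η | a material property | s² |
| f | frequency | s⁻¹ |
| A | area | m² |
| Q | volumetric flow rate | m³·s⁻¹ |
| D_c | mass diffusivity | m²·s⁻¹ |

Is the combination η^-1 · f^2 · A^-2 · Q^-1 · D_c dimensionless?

no

Sum the exponent of each base dimension across the product:
  L: −[η]_L + 2·[f]_L − 2·[A]_L − [Q]_L + [D_c]_L = −(0) + 2·(0) − 2·(2) − (3) + (2) = -5
  T: −[η]_T + 2·[f]_T − 2·[A]_T − [Q]_T + [D_c]_T = −(2) + 2·(-1) − 2·(0) − (-1) + (-1) = -4
Net dimensions [L⁻⁵ T⁻⁴] ≠ [1] — not dimensionless.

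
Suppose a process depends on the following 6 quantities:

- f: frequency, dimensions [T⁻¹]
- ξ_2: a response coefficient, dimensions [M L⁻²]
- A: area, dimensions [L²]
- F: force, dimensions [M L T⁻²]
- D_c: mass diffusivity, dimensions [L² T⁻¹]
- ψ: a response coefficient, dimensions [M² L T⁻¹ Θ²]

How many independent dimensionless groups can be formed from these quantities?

There are 6 variables and 4 base dimensions (M, L, T, Θ).
The dimension matrix has rank 4.
Independent dimensionless groups: 6 − 4 = 2.

2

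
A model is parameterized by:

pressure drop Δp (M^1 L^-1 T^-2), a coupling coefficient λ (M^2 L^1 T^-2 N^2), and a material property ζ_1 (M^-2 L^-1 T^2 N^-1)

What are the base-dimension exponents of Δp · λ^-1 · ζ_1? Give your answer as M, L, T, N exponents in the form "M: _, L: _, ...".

Collect each base-dimension exponent across the product:
  M: (1) − (2) + (-2) = -3
  L: (-1) − (1) + (-1) = -3
  T: (-2) − (-2) + (2) = 2
  N: (0) − (2) + (-1) = -3
So the dimensions are [M⁻³ L⁻³ T² N⁻³].

M: -3, L: -3, T: 2, N: -3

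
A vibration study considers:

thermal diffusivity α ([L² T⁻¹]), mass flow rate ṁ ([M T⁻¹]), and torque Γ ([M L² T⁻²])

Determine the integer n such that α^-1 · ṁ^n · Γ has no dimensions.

Balance the M exponent: (1)·n from ṁ, plus −(0) + (1) = 1 from the rest, must sum to zero.
n + 1 = 0, so n = -1.

-1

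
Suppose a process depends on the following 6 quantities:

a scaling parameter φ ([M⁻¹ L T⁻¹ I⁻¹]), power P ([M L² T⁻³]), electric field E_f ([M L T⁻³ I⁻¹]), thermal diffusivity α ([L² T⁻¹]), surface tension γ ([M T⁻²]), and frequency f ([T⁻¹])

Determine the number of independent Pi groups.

2

There are 6 variables and 4 base dimensions (M, L, T, I).
The dimension matrix has rank 4.
Independent dimensionless groups: 6 − 4 = 2.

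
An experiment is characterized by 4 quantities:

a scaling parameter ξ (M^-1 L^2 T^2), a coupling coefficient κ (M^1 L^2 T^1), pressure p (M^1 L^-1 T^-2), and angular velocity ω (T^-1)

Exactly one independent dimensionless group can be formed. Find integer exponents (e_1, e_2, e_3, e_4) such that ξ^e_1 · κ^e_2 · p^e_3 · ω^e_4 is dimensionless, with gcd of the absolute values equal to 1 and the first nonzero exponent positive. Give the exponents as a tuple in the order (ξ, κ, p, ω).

M: e_1·(-1) + e_2·(1) + e_3·(1) + e_4·(0) = 0
L: e_1·(2) + e_2·(2) + e_3·(-1) + e_4·(0) = 0
T: e_1·(2) + e_2·(1) + e_3·(-2) + e_4·(-1) = 0
Solving this homogeneous linear system for the smallest-integer solution (first nonzero entry positive) gives (3, -1, 4, -3).

(3, -1, 4, -3)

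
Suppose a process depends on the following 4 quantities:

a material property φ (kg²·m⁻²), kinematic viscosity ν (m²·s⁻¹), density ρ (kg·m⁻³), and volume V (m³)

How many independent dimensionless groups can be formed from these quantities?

There are 4 variables and 3 base dimensions (M, L, T).
The dimension matrix has rank 3.
Independent dimensionless groups: 4 − 3 = 1.

1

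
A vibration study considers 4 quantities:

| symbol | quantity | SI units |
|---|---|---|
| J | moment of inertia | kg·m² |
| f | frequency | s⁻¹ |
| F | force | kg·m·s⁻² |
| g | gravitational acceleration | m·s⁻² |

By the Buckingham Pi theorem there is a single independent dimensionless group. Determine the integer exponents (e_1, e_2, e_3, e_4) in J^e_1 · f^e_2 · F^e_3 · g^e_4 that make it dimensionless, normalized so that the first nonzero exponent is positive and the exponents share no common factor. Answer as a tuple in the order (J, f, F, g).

(1, 4, -1, -1)

M: e_1·(1) + e_2·(0) + e_3·(1) + e_4·(0) = 0
L: e_1·(2) + e_2·(0) + e_3·(1) + e_4·(1) = 0
T: e_1·(0) + e_2·(-1) + e_3·(-2) + e_4·(-2) = 0
Solving this homogeneous linear system for the smallest-integer solution (first nonzero entry positive) gives (1, 4, -1, -1).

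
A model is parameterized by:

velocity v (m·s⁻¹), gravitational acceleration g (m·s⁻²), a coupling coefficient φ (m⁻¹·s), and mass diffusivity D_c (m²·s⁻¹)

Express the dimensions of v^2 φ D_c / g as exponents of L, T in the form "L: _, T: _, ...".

Collect each base-dimension exponent across the product:
  L: 2·(1) − (1) + (-1) + (2) = 2
  T: 2·(-1) − (-2) + (1) + (-1) = 0
So the dimensions are [L²].

L: 2, T: 0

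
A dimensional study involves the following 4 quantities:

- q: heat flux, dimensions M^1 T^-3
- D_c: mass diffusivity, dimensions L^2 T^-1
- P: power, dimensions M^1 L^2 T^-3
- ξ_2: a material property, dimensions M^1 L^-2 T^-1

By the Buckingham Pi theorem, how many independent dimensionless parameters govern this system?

There are 4 variables and 3 base dimensions (M, L, T).
The dimension matrix has rank 3.
Independent dimensionless groups: 4 − 3 = 1.

1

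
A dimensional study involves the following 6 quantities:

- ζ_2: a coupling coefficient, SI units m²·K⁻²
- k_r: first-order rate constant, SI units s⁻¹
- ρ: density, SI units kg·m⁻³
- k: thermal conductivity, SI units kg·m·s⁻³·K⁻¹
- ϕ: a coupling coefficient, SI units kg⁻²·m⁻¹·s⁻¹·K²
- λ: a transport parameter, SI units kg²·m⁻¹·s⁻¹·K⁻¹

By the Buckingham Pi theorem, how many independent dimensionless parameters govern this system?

There are 6 variables and 4 base dimensions (M, L, T, Θ).
The dimension matrix has rank 4.
Independent dimensionless groups: 6 − 4 = 2.

2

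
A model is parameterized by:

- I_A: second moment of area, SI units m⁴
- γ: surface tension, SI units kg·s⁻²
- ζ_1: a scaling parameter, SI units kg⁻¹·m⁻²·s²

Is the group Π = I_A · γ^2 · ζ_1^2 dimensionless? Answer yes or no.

yes

Sum the exponent of each base dimension across the product:
  M: [I_A]_M + 2·[γ]_M + 2·[ζ_1]_M = (0) + 2·(1) + 2·(-1) = 0
  L: [I_A]_L + 2·[γ]_L + 2·[ζ_1]_L = (4) + 2·(0) + 2·(-2) = 0
  T: [I_A]_T + 2·[γ]_T + 2·[ζ_1]_T = (0) + 2·(-2) + 2·(2) = 0
All base exponents vanish — dimensionless.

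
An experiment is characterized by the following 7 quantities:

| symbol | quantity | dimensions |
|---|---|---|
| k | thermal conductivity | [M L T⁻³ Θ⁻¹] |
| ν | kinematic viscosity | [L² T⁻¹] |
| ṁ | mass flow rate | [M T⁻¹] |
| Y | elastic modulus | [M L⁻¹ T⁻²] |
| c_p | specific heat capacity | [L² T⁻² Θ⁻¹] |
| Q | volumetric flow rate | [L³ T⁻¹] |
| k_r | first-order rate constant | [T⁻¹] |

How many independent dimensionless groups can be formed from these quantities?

3

There are 7 variables and 4 base dimensions (M, L, T, Θ).
The dimension matrix has rank 4.
Independent dimensionless groups: 7 − 4 = 3.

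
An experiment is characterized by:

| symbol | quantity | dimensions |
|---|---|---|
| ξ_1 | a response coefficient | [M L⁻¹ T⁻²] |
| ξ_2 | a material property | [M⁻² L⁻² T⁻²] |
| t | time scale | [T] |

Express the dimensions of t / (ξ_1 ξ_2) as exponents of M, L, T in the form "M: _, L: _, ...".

M: 1, L: 3, T: 5

Collect each base-dimension exponent across the product:
  M: −(1) − (-2) + (0) = 1
  L: −(-1) − (-2) + (0) = 3
  T: −(-2) − (-2) + (1) = 5
So the dimensions are [M L³ T⁵].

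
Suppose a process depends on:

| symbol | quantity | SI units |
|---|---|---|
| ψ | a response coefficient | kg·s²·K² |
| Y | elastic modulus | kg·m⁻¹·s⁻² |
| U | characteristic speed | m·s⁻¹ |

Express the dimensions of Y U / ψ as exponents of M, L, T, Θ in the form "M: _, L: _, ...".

Collect each base-dimension exponent across the product:
  M: −(1) + (1) + (0) = 0
  L: −(0) + (-1) + (1) = 0
  T: −(2) + (-2) + (-1) = -5
  Θ: −(2) + (0) + (0) = -2
So the dimensions are [T⁻⁵ Θ⁻²].

M: 0, L: 0, T: -5, Θ: -2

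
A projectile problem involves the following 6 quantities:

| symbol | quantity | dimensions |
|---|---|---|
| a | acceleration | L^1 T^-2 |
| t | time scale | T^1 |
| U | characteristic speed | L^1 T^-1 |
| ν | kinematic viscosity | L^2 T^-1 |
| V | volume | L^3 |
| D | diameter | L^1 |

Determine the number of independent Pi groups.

4

There are 6 variables and 2 base dimensions (L, T).
The dimension matrix has rank 2.
Independent dimensionless groups: 6 − 2 = 4.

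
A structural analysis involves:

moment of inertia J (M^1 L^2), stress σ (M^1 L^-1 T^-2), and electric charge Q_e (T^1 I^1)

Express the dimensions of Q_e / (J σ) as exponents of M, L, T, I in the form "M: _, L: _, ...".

M: -2, L: -1, T: 3, I: 1

Collect each base-dimension exponent across the product:
  M: −(1) − (1) + (0) = -2
  L: −(2) − (-1) + (0) = -1
  T: −(0) − (-2) + (1) = 3
  I: −(0) − (0) + (1) = 1
So the dimensions are [M⁻² L⁻¹ T³ I].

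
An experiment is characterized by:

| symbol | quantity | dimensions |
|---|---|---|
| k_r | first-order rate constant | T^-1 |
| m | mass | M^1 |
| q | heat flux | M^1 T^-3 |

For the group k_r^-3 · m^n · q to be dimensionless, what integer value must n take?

-1

Balance the M exponent: (1)·n from m, plus −3·(0) + (1) = 1 from the rest, must sum to zero.
n + 1 = 0, so n = -1.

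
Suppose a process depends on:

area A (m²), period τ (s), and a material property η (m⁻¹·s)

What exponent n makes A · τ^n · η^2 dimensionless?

-2

Balance the T exponent: (1)·n from τ, plus (0) + 2·(1) = 2 from the rest, must sum to zero.
n + 2 = 0, so n = -2.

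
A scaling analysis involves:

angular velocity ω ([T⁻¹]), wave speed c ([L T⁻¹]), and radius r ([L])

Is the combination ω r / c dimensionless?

Sum the exponent of each base dimension across the product:
  M: [ω]_M − [c]_M + [r]_M = (0) − (0) + (0) = 0
  L: [ω]_L − [c]_L + [r]_L = (0) − (1) + (1) = 0
  T: [ω]_T − [c]_T + [r]_T = (-1) − (-1) + (0) = 0
All base exponents vanish — dimensionless.

yes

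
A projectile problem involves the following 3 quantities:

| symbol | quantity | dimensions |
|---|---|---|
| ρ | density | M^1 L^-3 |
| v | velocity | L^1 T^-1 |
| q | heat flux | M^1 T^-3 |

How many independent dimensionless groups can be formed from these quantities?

1

There are 3 variables and 3 base dimensions (M, L, T).
The dimension matrix has rank 2 (less than 3: the dimension vectors are linearly dependent).
Independent dimensionless groups: 3 − 2 = 1.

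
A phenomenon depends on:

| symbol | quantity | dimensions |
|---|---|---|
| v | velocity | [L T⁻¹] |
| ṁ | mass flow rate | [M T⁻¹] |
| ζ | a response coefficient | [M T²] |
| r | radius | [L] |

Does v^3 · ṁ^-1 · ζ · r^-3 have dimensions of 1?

yes

Sum the exponent of each base dimension across the product:
  M: 3·[v]_M − [ṁ]_M + [ζ]_M − 3·[r]_M = 3·(0) − (1) + (1) − 3·(0) = 0
  L: 3·[v]_L − [ṁ]_L + [ζ]_L − 3·[r]_L = 3·(1) − (0) + (0) − 3·(1) = 0
  T: 3·[v]_T − [ṁ]_T + [ζ]_T − 3·[r]_T = 3·(-1) − (-1) + (2) − 3·(0) = 0
All base exponents vanish — dimensionless.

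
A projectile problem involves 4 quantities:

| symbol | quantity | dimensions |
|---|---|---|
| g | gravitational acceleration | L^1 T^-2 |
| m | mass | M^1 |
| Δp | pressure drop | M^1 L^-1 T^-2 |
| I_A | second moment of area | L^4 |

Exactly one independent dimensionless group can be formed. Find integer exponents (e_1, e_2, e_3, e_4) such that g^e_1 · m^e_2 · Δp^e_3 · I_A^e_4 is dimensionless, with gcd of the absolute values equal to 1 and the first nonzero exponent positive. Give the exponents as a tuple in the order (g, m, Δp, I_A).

M: e_1·(0) + e_2·(1) + e_3·(1) + e_4·(0) = 0
L: e_1·(1) + e_2·(0) + e_3·(-1) + e_4·(4) = 0
T: e_1·(-2) + e_2·(0) + e_3·(-2) + e_4·(0) = 0
Solving this homogeneous linear system for the smallest-integer solution (first nonzero entry positive) gives (2, 2, -2, -1).

(2, 2, -2, -1)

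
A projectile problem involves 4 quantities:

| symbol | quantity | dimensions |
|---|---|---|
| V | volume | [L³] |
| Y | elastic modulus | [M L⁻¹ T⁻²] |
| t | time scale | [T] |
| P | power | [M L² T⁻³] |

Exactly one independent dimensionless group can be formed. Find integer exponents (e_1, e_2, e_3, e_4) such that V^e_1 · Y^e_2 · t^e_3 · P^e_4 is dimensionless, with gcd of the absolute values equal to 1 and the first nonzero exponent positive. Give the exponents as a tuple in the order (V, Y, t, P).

(1, 1, -1, -1)

M: e_1·(0) + e_2·(1) + e_3·(0) + e_4·(1) = 0
L: e_1·(3) + e_2·(-1) + e_3·(0) + e_4·(2) = 0
T: e_1·(0) + e_2·(-2) + e_3·(1) + e_4·(-3) = 0
Solving this homogeneous linear system for the smallest-integer solution (first nonzero entry positive) gives (1, 1, -1, -1).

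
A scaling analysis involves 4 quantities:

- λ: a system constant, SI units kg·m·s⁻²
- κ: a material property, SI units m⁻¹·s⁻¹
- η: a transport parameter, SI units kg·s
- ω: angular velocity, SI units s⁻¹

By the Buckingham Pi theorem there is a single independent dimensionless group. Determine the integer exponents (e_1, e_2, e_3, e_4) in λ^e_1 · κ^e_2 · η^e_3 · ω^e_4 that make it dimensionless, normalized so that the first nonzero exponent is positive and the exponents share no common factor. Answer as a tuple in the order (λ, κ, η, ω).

M: e_1·(1) + e_2·(0) + e_3·(1) + e_4·(0) = 0
L: e_1·(1) + e_2·(-1) + e_3·(0) + e_4·(0) = 0
T: e_1·(-2) + e_2·(-1) + e_3·(1) + e_4·(-1) = 0
Solving this homogeneous linear system for the smallest-integer solution (first nonzero entry positive) gives (1, 1, -1, -4).

(1, 1, -1, -4)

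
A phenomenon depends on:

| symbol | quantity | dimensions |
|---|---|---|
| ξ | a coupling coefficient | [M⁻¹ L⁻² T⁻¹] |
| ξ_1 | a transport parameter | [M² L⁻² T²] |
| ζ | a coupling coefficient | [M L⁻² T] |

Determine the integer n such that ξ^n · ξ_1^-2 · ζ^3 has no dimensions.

Balance the M exponent: (-1)·n from ξ, plus −2·(2) + 3·(1) = -1 from the rest, must sum to zero.
−n − 1 = 0, so n = -1.

-1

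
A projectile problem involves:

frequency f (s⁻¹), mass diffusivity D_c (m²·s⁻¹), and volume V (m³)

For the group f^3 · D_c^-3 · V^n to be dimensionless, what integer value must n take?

Balance the L exponent: (3)·n from V, plus 3·(0) − 3·(2) = -6 from the rest, must sum to zero.
3n − 6 = 0, so n = 2.

2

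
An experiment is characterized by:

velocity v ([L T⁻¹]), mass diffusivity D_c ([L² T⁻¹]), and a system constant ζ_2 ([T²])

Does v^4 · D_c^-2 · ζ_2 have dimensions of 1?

Sum the exponent of each base dimension across the product:
  L: 4·[v]_L − 2·[D_c]_L + [ζ_2]_L = 4·(1) − 2·(2) + (0) = 0
  T: 4·[v]_T − 2·[D_c]_T + [ζ_2]_T = 4·(-1) − 2·(-1) + (2) = 0
All base exponents vanish — dimensionless.

yes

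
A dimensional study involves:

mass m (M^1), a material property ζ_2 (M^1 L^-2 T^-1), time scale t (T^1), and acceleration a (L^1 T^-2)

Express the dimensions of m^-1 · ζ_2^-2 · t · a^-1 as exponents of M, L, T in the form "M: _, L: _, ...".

Collect each base-dimension exponent across the product:
  M: −(1) − 2·(1) + (0) − (0) = -3
  L: −(0) − 2·(-2) + (0) − (1) = 3
  T: −(0) − 2·(-1) + (1) − (-2) = 5
So the dimensions are [M⁻³ L³ T⁵].

M: -3, L: 3, T: 5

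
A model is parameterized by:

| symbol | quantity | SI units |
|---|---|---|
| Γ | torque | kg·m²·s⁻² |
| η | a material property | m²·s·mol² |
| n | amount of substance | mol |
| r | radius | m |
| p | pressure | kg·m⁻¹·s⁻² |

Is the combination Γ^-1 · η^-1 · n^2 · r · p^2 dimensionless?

no

Sum the exponent of each base dimension across the product:
  M: −[Γ]_M − [η]_M + 2·[n]_M + [r]_M + 2·[p]_M = −(1) − (0) + 2·(0) + (0) + 2·(1) = 1
  L: −[Γ]_L − [η]_L + 2·[n]_L + [r]_L + 2·[p]_L = −(2) − (2) + 2·(0) + (1) + 2·(-1) = -5
  T: −[Γ]_T − [η]_T + 2·[n]_T + [r]_T + 2·[p]_T = −(-2) − (1) + 2·(0) + (0) + 2·(-2) = -3
  N: −[Γ]_N − [η]_N + 2·[n]_N + [r]_N + 2·[p]_N = −(0) − (2) + 2·(1) + (0) + 2·(0) = 0
Net dimensions [M L⁻⁵ T⁻³] ≠ [1] — not dimensionless.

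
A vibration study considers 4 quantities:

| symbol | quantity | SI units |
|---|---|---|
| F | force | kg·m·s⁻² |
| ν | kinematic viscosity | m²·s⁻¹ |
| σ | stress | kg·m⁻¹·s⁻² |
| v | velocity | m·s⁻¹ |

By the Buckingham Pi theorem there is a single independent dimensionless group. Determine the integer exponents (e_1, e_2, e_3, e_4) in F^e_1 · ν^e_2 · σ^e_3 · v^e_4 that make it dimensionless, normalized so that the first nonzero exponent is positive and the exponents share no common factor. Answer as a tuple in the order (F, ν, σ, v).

M: e_1·(1) + e_2·(0) + e_3·(1) + e_4·(0) = 0
L: e_1·(1) + e_2·(2) + e_3·(-1) + e_4·(1) = 0
T: e_1·(-2) + e_2·(-1) + e_3·(-2) + e_4·(-1) = 0
Solving this homogeneous linear system for the smallest-integer solution (first nonzero entry positive) gives (1, -2, -1, 2).

(1, -2, -1, 2)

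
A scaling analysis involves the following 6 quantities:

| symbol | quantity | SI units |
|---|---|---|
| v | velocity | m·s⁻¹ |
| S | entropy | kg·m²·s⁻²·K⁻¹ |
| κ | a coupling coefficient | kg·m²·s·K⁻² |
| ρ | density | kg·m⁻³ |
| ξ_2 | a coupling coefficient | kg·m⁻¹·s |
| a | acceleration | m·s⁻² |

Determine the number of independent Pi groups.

There are 6 variables and 4 base dimensions (M, L, T, Θ).
The dimension matrix has rank 4.
Independent dimensionless groups: 6 − 4 = 2.

2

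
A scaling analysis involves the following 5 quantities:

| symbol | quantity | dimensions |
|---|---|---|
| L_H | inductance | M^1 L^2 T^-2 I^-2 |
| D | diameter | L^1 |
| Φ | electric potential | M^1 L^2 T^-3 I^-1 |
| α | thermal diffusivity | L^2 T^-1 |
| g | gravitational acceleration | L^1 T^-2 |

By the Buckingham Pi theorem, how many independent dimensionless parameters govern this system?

1

There are 5 variables and 4 base dimensions (M, L, T, I).
The dimension matrix has rank 4.
Independent dimensionless groups: 5 − 4 = 1.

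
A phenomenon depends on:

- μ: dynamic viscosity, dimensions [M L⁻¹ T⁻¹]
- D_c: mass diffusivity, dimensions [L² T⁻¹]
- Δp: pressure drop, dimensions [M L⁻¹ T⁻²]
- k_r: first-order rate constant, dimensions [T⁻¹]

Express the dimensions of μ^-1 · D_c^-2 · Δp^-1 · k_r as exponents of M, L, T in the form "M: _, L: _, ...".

Collect each base-dimension exponent across the product:
  M: −(1) − 2·(0) − (1) + (0) = -2
  L: −(-1) − 2·(2) − (-1) + (0) = -2
  T: −(-1) − 2·(-1) − (-2) + (-1) = 4
So the dimensions are [M⁻² L⁻² T⁴].

M: -2, L: -2, T: 4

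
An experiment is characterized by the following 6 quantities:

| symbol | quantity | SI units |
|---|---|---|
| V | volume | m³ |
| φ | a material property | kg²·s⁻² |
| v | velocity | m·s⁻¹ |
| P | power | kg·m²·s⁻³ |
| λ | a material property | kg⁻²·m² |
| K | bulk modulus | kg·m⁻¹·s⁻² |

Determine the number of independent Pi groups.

There are 6 variables and 3 base dimensions (M, L, T).
The dimension matrix has rank 3.
Independent dimensionless groups: 6 − 3 = 3.

3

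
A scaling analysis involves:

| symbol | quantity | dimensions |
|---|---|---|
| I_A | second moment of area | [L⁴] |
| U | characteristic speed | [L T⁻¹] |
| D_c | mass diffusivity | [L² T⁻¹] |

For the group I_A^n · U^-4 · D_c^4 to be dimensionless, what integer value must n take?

Balance the L exponent: (4)·n from I_A, plus −4·(1) + 4·(2) = 4 from the rest, must sum to zero.
4n + 4 = 0, so n = -1.

-1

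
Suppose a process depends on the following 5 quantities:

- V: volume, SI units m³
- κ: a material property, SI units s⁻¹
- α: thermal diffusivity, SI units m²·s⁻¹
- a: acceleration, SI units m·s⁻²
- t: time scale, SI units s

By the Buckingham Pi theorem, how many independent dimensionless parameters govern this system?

3

There are 5 variables and 2 base dimensions (L, T).
The dimension matrix has rank 2.
Independent dimensionless groups: 5 − 2 = 3.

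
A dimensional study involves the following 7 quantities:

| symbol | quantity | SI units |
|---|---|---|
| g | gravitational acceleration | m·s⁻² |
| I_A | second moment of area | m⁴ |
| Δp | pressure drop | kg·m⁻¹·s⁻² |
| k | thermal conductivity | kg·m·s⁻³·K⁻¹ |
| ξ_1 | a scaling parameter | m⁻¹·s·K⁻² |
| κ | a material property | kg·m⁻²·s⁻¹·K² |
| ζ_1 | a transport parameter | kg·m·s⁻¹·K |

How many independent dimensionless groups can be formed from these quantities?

There are 7 variables and 4 base dimensions (M, L, T, Θ).
The dimension matrix has rank 4.
Independent dimensionless groups: 7 − 4 = 3.

3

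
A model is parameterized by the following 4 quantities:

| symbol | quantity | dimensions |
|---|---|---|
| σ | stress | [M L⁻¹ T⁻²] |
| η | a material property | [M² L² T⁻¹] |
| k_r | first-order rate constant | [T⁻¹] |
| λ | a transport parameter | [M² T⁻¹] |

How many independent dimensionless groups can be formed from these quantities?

1

There are 4 variables and 3 base dimensions (M, L, T).
The dimension matrix has rank 3.
Independent dimensionless groups: 4 − 3 = 1.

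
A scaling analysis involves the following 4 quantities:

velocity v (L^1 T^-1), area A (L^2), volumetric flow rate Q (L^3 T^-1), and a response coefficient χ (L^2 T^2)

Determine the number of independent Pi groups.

2

There are 4 variables and 2 base dimensions (L, T).
The dimension matrix has rank 2.
Independent dimensionless groups: 4 − 2 = 2.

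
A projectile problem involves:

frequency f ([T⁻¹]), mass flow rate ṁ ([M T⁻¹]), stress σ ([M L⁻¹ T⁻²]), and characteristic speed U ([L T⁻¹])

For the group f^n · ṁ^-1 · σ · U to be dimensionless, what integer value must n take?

-2

Balance the T exponent: (-1)·n from f, plus −(-1) + (-2) + (-1) = -2 from the rest, must sum to zero.
−n − 2 = 0, so n = -2.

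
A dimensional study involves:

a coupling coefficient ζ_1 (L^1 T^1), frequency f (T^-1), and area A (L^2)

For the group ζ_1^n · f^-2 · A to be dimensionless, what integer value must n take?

Balance the L exponent: (1)·n from ζ_1, plus −2·(0) + (2) = 2 from the rest, must sum to zero.
n + 2 = 0, so n = -2.

-2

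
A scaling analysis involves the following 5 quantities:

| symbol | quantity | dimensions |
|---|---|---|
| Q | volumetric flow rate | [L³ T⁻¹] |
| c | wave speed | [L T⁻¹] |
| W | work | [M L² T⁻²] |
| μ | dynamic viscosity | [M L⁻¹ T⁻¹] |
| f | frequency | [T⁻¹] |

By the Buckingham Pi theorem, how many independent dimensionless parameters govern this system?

2

There are 5 variables and 3 base dimensions (M, L, T).
The dimension matrix has rank 3.
Independent dimensionless groups: 5 − 3 = 2.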